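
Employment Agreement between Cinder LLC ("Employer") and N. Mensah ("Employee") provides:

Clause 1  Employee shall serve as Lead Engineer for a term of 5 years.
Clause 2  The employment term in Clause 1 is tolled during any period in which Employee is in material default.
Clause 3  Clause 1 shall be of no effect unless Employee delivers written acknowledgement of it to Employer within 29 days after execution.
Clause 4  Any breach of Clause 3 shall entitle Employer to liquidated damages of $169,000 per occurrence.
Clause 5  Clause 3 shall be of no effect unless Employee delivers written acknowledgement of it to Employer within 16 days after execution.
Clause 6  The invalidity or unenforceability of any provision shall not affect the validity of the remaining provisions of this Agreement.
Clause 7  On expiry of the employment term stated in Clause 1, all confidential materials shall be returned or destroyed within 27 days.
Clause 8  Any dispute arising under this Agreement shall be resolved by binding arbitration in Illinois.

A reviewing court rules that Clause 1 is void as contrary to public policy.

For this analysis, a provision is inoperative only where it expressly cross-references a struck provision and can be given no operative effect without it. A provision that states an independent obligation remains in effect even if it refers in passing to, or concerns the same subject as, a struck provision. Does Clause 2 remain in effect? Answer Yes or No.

No

Clause 1 is struck. Clause 2 does nothing except set the tolling of the employment term by reference to Clause 1; with Clause 1 gone it has no independent effect and is inoperative. The only function of Clause 3 is the acknowledgement condition for Clause 1, so it cannot stand once Clause 1 is removed. Clause 7 merely fixes the return obligation tied to Clause 1; with Clause 1 gone it has nothing to operate on and falls away. The whole of Clause 4 is the liquidated-damages amount, defined by reference to Clause 3, so Clause 4 cannot stand once Clause 3 is removed. Clause 5 operates only by reference to Clause 3, so it falls with Clause 3. Under the severability clause in Clause 6, the remaining provisions continue in force. Clause 6 and Clause 8 remain in effect. Clause 2 is among the inoperative provisions, so the answer is no.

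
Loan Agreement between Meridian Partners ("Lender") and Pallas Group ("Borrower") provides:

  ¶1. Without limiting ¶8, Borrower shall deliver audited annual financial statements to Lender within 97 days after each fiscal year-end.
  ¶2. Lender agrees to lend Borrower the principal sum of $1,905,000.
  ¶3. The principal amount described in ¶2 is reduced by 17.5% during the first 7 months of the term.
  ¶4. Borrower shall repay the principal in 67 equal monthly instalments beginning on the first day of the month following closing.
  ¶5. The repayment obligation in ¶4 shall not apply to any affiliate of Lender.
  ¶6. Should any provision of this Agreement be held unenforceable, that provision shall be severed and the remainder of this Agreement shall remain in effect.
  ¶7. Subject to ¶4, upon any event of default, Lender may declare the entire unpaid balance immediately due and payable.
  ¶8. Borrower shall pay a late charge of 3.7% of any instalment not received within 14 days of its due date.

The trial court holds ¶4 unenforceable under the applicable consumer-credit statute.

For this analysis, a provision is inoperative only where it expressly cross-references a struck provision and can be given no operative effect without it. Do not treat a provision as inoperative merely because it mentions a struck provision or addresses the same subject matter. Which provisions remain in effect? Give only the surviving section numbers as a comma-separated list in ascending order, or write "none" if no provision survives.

¶4 is struck. ¶5 operates only by reference to ¶4, so it falls with ¶4. Although ¶7 refers to ¶4, its operative terms do not depend on ¶4, so it remains in effect. Under the severability clause in ¶6, the remaining provisions continue in force. That leaves ¶1, ¶2, ¶3, ¶6, ¶7, and ¶8 in effect.

1, 2, 3, 6, 7, 8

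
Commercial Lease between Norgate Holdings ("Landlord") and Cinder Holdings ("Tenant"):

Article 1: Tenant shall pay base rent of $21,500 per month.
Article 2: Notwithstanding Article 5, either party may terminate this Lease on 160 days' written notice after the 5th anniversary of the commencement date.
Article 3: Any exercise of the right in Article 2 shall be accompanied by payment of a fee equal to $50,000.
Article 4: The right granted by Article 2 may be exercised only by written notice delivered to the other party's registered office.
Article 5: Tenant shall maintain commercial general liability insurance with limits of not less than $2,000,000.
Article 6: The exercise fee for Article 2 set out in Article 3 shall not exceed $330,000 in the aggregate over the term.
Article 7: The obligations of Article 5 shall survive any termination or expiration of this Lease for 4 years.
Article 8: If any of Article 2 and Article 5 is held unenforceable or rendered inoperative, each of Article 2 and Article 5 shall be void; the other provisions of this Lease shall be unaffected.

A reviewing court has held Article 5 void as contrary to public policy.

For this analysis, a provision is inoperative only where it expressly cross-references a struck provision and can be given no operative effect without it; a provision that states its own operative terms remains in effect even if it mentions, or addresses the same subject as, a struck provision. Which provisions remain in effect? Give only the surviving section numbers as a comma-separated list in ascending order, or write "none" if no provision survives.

Article 5 is struck. Article 7 has no operative effect of its own apart from Article 5 and is therefore inoperative. Article 8 declares Article 2 and Article 5 mutually dependent; since one of them has fallen, all of them are of no effect. That brings down Article 2 as well. Article 3, Article 4, and Article 6 in turn depend solely on a provision now struck and likewise fall. The remainder continues in force under Article 8. That leaves Article 1 and Article 8 in effect.

1, 8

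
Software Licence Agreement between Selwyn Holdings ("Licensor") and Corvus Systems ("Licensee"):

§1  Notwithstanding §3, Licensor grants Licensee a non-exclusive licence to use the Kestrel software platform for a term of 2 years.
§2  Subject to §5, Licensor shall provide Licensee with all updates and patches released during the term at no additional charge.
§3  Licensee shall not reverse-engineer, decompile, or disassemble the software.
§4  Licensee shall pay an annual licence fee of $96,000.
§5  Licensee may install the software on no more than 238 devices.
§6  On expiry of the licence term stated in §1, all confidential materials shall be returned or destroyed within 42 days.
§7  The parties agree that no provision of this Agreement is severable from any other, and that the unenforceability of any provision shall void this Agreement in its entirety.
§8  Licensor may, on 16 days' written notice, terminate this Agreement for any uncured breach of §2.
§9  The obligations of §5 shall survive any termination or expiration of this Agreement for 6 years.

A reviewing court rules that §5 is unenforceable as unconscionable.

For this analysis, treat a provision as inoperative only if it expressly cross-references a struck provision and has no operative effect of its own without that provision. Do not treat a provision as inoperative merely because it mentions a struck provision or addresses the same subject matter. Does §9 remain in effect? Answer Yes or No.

No

§5 is struck. The only function of §9 is the survival period for §5, so it cannot stand once §5 is removed. §7 provides that the Agreement is not severable, so the invalidity of any one provision voids the entire Agreement. No provision of the Agreement survives. §9 is among the inoperative provisions, so the answer is no.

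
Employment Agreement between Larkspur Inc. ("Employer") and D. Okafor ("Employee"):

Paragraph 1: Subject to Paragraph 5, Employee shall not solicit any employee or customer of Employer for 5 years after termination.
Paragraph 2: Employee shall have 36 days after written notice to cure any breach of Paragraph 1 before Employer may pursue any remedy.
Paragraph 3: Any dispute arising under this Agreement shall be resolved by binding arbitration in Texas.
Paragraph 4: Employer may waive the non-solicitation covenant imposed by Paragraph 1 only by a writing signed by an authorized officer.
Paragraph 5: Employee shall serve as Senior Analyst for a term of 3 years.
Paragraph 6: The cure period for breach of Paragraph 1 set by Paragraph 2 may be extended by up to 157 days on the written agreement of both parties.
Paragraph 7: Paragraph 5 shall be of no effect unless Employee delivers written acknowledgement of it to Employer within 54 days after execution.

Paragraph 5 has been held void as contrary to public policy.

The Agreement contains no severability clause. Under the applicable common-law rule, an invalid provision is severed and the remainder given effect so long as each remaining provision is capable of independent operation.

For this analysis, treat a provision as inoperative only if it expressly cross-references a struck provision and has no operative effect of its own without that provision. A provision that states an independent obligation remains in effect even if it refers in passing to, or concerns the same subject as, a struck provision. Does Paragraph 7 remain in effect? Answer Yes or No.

No

Paragraph 5 is struck. Paragraph 7 merely fixes the acknowledgement condition for Paragraph 5; with Paragraph 5 gone it has nothing to operate on and falls away. Paragraph 1 mentions Paragraph 5 but its own obligation stands independently of Paragraph 5, so Paragraph 1 is not affected. Under the stated default rule, only provisions that cannot operate independently fall away; the rest are enforced. Paragraph 1, Paragraph 2, Paragraph 3, Paragraph 4, and Paragraph 6 remain in effect. Paragraph 7 is among the inoperative provisions, so the answer is no.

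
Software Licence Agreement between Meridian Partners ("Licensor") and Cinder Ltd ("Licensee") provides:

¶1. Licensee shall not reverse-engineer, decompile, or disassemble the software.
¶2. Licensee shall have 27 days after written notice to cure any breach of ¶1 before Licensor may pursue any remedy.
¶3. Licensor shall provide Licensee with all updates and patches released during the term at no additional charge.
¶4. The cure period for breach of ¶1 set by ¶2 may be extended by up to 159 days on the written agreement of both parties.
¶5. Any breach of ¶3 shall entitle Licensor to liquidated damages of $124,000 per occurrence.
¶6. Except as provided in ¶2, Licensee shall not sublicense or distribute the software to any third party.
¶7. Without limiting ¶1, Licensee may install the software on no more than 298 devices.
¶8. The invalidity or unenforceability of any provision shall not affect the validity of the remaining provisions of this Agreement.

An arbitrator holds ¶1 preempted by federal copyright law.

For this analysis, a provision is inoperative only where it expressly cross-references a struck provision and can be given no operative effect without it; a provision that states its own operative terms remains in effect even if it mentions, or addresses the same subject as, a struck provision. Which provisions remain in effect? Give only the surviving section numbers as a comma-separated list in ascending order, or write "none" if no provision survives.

¶1 is struck. ¶2 has no operative effect of its own apart from ¶1 and is therefore inoperative. ¶4 operates only by reference to ¶2, so it falls with ¶2. ¶6 mentions ¶2 but its own obligation stands independently of ¶2, so ¶6 is not affected. Although ¶7 refers to ¶1, its operative terms do not depend on ¶1, so it remains in effect. ¶8 is a severability clause and preserves every provision that can still be given independent effect. That leaves ¶3, ¶5, ¶6, ¶7, and ¶8 in effect.

3, 5, 6, 7, 8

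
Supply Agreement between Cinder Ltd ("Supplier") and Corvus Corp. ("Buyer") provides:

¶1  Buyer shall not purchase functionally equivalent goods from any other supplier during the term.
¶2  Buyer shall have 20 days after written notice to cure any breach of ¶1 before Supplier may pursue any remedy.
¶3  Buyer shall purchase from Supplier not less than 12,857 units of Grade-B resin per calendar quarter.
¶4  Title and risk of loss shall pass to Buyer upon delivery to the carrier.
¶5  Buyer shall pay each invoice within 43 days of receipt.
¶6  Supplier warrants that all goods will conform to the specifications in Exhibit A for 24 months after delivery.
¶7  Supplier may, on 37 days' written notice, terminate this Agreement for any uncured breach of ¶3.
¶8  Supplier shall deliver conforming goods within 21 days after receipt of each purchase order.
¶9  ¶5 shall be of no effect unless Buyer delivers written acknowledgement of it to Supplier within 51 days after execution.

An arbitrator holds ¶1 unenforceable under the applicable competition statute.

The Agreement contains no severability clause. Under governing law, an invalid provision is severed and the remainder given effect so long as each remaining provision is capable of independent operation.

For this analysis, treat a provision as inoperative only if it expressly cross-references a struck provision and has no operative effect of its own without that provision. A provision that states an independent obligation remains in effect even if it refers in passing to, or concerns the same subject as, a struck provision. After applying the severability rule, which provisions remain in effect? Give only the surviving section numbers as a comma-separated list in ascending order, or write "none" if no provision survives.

¶1 is struck. ¶2 merely fixes the cure period for breach of ¶1; with ¶1 gone it has nothing to operate on and falls away. Under the stated default rule, only provisions that cannot operate independently fall away; the rest are enforced. That leaves ¶3, ¶4, ¶5, ¶6, ¶7, ¶8, and ¶9 in effect.

3, 4, 5, 6, 7, 8, 9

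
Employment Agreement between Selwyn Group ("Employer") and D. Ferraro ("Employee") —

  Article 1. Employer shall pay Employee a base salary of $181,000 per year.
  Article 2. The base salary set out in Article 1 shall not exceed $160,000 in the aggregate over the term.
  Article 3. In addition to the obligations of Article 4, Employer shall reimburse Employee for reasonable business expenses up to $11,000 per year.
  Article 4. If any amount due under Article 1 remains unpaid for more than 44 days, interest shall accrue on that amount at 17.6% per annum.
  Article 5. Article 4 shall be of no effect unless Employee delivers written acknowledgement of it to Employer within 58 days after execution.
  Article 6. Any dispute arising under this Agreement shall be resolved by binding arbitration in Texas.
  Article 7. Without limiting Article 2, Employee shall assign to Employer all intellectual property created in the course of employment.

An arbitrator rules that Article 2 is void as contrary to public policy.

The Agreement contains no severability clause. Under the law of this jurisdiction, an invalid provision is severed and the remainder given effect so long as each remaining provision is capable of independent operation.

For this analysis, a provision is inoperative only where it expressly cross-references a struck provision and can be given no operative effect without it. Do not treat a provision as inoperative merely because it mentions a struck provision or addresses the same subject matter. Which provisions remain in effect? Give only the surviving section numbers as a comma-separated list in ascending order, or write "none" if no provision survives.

Article 2 is struck. Although Article 7 refers to Article 2, its operative terms do not depend on Article 2, so it remains in effect. Nothing else in the Agreement is defined by reference to Article 2. With no severability clause, the stated default rule severs what cannot stand and enforces each remaining provision that can operate on its own. Article 1, Article 3, Article 4, Article 5, Article 6, and Article 7 remain in effect.

1, 3, 4, 5, 6, 7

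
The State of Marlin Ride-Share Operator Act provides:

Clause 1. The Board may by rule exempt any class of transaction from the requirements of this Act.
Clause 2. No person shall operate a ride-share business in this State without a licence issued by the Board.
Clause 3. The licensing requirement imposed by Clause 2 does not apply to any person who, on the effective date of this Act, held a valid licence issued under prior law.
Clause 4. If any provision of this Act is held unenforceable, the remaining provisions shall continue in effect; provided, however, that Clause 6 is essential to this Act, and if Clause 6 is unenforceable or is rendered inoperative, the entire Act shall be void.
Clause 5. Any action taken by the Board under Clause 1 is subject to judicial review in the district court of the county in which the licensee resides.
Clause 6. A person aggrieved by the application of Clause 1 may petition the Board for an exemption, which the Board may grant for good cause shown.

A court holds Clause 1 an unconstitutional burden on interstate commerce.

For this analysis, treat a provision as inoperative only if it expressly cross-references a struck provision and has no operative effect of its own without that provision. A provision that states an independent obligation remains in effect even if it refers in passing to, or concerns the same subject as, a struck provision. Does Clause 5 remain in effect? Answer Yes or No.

Clause 1 is struck. The only function of Clause 5 is the judicial-review right for Clause 1, so it cannot stand once Clause 1 is removed. Clause 6 operates only by reference to Clause 1, so it falls with Clause 1. Clause 4 makes Clause 6 an essential term, and Clause 6 has been rendered inoperative by the cascade; under Clause 4, the entire Act is therefore void. No provision of the Act survives. Clause 5 is among the inoperative provisions, so the answer is no.

No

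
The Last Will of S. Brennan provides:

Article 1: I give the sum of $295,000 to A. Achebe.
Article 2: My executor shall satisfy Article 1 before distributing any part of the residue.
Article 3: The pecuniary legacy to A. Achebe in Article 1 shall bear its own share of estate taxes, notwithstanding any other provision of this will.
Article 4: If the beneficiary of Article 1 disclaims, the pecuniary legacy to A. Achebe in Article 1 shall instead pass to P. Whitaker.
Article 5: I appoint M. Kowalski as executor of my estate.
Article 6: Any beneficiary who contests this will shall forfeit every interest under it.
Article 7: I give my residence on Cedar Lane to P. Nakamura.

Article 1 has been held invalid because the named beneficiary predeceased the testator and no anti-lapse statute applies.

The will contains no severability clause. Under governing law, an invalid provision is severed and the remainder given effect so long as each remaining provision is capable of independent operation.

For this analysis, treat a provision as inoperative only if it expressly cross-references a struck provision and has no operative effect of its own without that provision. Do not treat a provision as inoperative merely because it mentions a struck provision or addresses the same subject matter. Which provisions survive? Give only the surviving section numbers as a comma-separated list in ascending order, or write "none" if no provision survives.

5, 6, 7

Article 1 is struck. Article 2 merely fixes the priority direction for Article 1; with Article 1 gone it has nothing to operate on and falls away. Article 3 has no operative effect of its own apart from Article 1 and is therefore inoperative. Article 4 operates only by reference to Article 1, so it falls with Article 1. With no severability clause, the stated default rule severs what cannot stand and enforces each remaining provision that can operate on its own. The provisions still in force are Article 5, Article 6, and Article 7.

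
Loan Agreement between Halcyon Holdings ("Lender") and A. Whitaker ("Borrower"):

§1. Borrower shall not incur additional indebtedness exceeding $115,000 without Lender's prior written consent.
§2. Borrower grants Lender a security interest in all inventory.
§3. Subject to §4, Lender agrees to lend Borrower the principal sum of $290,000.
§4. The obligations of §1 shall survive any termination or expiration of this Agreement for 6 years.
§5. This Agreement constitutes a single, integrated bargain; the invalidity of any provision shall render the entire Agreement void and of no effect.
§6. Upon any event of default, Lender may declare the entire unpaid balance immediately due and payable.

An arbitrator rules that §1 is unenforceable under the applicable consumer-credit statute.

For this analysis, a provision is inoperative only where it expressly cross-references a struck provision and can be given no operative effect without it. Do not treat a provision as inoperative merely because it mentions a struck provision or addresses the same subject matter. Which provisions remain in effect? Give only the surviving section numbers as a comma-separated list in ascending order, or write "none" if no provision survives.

none

§1 is struck. §4 operates only by reference to §1, so it falls with §1. §5 provides that the Agreement is not severable, so the invalidity of any one provision voids the entire Agreement. No provision of the Agreement survives.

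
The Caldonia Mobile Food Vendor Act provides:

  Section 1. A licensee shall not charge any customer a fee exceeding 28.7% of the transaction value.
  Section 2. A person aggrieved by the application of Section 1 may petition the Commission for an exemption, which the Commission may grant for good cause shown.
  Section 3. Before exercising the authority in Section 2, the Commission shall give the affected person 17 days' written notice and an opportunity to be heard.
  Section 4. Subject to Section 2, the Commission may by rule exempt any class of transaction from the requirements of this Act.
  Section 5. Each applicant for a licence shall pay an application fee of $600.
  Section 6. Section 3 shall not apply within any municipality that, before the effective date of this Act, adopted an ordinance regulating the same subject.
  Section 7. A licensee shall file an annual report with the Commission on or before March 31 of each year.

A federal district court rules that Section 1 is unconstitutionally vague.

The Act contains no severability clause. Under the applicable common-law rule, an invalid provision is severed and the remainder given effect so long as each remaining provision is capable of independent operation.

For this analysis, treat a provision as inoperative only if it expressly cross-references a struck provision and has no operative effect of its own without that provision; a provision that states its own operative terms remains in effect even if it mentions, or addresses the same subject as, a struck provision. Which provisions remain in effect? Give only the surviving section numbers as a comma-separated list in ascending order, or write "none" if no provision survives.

4, 5, 7

Section 1 is struck. The only function of Section 2 is the exemption procedure for Section 1, so it cannot stand once Section 1 is removed. The only function of Section 3 is the notice-and-hearing requirement for Section 2, so it cannot stand once Section 2 is removed. Section 6 merely fixes the local-preemption carve-out from Section 3; with Section 3 gone it has nothing to operate on and falls away. Although Section 4 refers to Section 2, its operative terms do not depend on Section 2, so it remains in effect. Under the stated default rule, only provisions that cannot operate independently fall away; the rest are enforced. That leaves Section 4, Section 5, and Section 7 in effect.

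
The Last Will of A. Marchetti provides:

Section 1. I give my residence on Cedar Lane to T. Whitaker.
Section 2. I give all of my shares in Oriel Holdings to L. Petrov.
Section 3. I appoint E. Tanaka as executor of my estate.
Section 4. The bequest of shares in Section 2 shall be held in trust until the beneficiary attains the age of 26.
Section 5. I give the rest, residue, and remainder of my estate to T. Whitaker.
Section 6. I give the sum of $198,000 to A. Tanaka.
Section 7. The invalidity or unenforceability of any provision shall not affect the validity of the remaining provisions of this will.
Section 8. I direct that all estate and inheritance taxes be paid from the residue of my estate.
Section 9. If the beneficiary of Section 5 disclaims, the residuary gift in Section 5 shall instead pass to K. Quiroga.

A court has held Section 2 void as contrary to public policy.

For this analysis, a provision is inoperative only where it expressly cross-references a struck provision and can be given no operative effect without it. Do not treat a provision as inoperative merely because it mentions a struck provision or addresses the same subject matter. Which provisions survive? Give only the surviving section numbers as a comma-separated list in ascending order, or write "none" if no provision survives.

Section 2 is struck. Section 4 operates only by reference to Section 2, so it falls with Section 2. Under the severability clause in Section 7, the remaining provisions continue in force. That leaves Section 1, Section 3, Section 5, Section 6, Section 7, Section 8, and Section 9 in effect.

1, 3, 5, 6, 7, 8, 9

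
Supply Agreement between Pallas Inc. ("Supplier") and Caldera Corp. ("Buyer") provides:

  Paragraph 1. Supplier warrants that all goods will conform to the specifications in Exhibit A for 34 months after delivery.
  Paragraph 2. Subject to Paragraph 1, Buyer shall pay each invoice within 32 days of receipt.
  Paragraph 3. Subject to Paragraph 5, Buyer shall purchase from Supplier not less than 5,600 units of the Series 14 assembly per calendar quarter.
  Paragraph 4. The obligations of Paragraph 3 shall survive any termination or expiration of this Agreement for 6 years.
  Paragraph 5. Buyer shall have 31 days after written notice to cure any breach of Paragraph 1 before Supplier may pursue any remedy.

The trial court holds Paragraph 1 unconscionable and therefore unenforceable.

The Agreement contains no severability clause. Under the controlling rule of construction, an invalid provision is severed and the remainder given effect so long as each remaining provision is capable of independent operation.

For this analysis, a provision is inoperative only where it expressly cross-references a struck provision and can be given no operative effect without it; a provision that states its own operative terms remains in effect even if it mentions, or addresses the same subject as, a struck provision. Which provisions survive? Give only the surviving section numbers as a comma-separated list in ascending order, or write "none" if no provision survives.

Paragraph 1 is struck. Paragraph 5 has no operative effect of its own apart from Paragraph 1 and is therefore inoperative. Paragraph 2 mentions Paragraph 1 but its own obligation stands independently of Paragraph 1, so Paragraph 2 is not affected. Although Paragraph 3 refers to Paragraph 5, its operative terms do not depend on Paragraph 5, so it remains in effect. With no severability clause, the stated default rule severs what cannot stand and enforces each remaining provision that can operate on its own. That leaves Paragraph 2, Paragraph 3, and Paragraph 4 in effect.

2, 3, 4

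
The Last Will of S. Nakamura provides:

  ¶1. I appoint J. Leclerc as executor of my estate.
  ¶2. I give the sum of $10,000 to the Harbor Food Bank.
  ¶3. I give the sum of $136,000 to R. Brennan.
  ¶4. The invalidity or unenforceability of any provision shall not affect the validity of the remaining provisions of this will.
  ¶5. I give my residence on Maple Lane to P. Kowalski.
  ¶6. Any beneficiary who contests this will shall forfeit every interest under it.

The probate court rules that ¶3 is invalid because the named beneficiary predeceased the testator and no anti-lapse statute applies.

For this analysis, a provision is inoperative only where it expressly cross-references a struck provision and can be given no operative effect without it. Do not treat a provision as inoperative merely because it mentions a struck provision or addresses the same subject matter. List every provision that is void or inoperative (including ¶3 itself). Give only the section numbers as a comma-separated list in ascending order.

¶3 is struck. Nothing else in the will is defined by reference to ¶3. ¶4 is a severability clause and preserves every provision that can still be given independent effect. ¶1, ¶2, ¶4, ¶5, and ¶6 remain in effect.

3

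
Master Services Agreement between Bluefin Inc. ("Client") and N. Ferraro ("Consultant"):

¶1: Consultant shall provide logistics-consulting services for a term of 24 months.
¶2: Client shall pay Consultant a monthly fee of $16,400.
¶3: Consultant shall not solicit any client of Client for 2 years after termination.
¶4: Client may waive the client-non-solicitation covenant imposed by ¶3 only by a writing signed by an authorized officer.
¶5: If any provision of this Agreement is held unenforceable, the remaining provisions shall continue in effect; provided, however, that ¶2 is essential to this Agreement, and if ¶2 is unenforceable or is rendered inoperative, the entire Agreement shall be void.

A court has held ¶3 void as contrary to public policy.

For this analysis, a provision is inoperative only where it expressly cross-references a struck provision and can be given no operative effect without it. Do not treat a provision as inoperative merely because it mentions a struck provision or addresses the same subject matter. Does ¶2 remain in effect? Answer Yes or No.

Yes

¶3 is struck. ¶4 merely fixes the waiver condition for ¶3; with ¶3 gone it has nothing to operate on and falls away. ¶5 makes ¶2 an essential term, but ¶2 is unaffected, so the severability proviso in ¶5 preserves the remaining provisions. That leaves ¶1, ¶2, and ¶5 in effect. ¶2 is among the surviving provisions, so the answer is yes.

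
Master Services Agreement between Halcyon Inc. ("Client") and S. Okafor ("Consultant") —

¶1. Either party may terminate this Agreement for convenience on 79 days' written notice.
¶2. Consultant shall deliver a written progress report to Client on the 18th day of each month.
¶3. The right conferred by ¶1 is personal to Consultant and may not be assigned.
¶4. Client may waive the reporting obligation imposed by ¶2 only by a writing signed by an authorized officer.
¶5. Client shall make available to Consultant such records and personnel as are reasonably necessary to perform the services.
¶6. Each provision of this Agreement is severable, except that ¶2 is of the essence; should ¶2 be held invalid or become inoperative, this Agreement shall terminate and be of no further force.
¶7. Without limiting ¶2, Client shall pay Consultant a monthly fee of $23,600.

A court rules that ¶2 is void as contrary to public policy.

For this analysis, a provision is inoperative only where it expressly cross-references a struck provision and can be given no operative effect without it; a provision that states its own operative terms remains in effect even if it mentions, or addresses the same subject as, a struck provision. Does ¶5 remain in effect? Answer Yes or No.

No

¶2 is struck. ¶4 operates only by reference to ¶2, so it falls with ¶2. ¶6 makes ¶2 an essential term, and ¶2 is the provision held invalid; under ¶6, the entire Agreement is therefore void. No provision of the Agreement survives. ¶5 is among the inoperative provisions, so the answer is no.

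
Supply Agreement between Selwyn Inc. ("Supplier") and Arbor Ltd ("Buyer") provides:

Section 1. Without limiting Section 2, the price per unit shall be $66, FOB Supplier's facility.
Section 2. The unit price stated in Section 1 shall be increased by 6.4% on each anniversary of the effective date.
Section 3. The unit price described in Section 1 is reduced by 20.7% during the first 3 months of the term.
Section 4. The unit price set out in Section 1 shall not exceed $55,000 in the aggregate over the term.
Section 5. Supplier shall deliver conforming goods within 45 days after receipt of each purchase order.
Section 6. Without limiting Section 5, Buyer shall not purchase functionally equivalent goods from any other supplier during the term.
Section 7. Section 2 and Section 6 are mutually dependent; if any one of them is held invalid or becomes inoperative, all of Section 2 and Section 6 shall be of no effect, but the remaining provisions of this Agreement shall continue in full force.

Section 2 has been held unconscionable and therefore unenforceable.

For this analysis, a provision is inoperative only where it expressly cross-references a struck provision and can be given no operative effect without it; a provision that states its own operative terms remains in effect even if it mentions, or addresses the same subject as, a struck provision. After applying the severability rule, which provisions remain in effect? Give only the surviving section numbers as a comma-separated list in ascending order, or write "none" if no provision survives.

1, 3, 4, 5, 7

Section 2 is struck. Although Section 1 refers to Section 2, its operative terms do not depend on Section 2, so it remains in effect. Nothing else in the Agreement is defined by reference to Section 2. Section 7 declares Section 2 and Section 6 mutually dependent; since one of them has fallen, all of them are of no effect. That brings down Section 6 as well. The remainder continues in force under Section 7. That leaves Section 1, Section 3, Section 4, Section 5, and Section 7 in effect.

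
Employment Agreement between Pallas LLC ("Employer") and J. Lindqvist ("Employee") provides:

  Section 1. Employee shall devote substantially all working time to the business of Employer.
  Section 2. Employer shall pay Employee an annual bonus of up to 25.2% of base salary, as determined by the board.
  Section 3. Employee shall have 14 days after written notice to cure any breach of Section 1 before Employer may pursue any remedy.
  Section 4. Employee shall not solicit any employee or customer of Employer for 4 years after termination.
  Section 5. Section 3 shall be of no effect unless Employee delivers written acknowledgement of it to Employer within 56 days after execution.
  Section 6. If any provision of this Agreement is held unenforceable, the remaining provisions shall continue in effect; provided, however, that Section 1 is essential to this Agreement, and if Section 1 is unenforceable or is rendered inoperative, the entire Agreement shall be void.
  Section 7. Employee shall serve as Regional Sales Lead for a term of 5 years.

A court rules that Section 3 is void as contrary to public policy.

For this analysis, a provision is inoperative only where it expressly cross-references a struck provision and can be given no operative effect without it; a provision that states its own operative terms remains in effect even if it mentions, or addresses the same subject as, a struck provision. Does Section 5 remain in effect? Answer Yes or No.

No

Section 3 is struck. Section 5 operates only by reference to Section 3, so it falls with Section 3. Section 6 makes Section 1 an essential term, but Section 1 is unaffected, so the severability proviso in Section 6 preserves the remaining provisions. Section 1, Section 2, Section 4, Section 6, and Section 7 remain in effect. Section 5 is among the inoperative provisions, so the answer is no.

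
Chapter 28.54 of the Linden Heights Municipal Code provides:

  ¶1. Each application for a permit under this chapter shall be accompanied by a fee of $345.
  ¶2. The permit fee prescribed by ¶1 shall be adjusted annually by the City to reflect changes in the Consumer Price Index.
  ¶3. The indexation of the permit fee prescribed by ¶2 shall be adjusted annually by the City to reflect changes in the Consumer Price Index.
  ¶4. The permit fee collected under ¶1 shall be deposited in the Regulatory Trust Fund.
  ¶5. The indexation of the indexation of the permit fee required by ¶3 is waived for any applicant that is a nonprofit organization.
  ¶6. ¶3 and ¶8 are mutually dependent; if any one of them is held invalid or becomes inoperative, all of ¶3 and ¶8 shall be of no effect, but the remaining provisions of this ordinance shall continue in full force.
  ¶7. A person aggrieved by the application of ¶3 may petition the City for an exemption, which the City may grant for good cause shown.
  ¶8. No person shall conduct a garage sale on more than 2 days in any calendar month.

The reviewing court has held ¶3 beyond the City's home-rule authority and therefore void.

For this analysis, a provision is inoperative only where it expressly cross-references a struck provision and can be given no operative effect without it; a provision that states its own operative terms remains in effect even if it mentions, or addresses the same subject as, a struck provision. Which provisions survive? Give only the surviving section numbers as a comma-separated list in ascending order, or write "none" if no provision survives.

¶3 is struck. The whole of ¶5 is the nonprofit waiver of the indexation of the indexation of the permit fee, defined by reference to ¶3, so ¶5 cannot stand once ¶3 is removed. The only function of ¶7 is the exemption procedure for ¶3, so it cannot stand once ¶3 is removed. ¶6 declares ¶3 and ¶8 mutually dependent; since one of them has fallen, all of them are of no effect. That brings down ¶8 as well. The remainder continues in force under ¶6. The provisions still in force are ¶1, ¶2, ¶4, and ¶6.

1, 2, 4, 6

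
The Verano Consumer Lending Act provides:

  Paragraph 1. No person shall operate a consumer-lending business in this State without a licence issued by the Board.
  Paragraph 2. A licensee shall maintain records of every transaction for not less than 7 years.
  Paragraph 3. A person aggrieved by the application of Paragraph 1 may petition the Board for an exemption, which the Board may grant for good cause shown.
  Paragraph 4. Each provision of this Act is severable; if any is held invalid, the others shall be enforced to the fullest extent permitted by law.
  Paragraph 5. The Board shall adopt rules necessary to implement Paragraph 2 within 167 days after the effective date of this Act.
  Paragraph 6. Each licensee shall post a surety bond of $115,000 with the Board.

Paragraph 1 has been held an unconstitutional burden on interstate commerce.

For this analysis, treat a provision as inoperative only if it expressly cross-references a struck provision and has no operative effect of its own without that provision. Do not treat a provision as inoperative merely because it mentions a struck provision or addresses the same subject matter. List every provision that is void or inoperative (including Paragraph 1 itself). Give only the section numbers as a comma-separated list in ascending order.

Paragraph 1 is struck. The only function of Paragraph 3 is the exemption procedure for Paragraph 1, so it cannot stand once Paragraph 1 is removed. Under the severability clause in Paragraph 4, the remaining provisions continue in force. Paragraph 2, Paragraph 4, Paragraph 5, and Paragraph 6 remain in effect.

1, 3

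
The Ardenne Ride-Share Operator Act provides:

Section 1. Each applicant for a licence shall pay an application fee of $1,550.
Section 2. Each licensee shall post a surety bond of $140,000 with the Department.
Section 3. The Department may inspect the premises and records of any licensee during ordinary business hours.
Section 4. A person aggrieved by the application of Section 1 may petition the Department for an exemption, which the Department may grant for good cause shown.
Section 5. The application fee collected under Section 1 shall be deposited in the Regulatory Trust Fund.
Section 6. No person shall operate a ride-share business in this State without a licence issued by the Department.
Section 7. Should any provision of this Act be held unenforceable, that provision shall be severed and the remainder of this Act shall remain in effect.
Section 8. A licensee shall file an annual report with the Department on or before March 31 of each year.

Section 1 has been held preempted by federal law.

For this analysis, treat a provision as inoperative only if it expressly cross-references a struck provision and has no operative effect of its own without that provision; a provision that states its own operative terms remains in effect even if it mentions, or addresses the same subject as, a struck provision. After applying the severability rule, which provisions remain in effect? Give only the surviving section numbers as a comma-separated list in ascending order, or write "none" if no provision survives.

Section 1 is struck. Section 4 has no operative effect of its own apart from Section 1 and is therefore inoperative. Section 5 does nothing except set the disposition of the application fee by reference to Section 1; with Section 1 gone it has no independent effect and is inoperative. Under the severability clause in Section 7, the remaining provisions continue in force. Section 2, Section 3, Section 6, Section 7, and Section 8 remain in effect.

2, 3, 6, 7, 8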